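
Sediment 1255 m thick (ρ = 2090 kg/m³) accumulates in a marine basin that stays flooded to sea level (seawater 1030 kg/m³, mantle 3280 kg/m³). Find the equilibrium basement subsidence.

591 m

Submarine loading: the sediment displaces seawater, and the subsidence is in turn flooded, so s (ρ_m − ρ_w) = t (ρ_sed − ρ_w).
s = 1255 m × (2090 − 1030) / (3280 − 1030) = 591 m.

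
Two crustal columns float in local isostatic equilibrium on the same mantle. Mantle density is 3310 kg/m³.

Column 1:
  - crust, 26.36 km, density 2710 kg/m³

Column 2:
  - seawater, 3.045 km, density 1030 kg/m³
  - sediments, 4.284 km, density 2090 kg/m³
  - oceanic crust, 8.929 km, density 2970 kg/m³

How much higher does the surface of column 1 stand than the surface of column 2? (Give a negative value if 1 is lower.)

For any compensation level in the mantle, the mantle terms cancel and isostasy reduces to e = (Σt_1 − Σt_2) − (Σ(ρt)_1 − Σ(ρt)_2) / ρ_m.
Σt_1 = 26.36 km; Σt_2 = 16.258 km; Σ(ρt)_1 = 71435.6; Σ(ρt)_2 = 38609.04 (in km·kg/m³).
e = (26.36 − 16.258) − (71435.6 − 38609.04) / 3310 = 0.185 km.

0.185 km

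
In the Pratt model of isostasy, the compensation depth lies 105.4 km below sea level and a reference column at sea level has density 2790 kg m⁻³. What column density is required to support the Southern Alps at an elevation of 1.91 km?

Pratt balance: ρ_ref D = ρ (D + h).
ρ = ρ_ref D/(D + h) = 2790 × 105.4 km/(105.4 km + 1.91 km) = 2740 kg m⁻³.

2740 kg m⁻³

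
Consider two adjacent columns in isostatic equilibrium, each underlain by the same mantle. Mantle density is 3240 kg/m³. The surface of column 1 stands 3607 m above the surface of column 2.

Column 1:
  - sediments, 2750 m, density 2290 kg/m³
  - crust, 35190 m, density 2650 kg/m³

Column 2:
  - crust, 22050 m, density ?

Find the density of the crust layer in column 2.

Take the compensation level at the base of the deeper column (depth z_c below the surface of column 1) and equate Σ ρ_i t_i down to z_c; mantle fills any gap and the z_c terms cancel.
Column 1: 2750×2290 + 35190×2650 + (z_c − 37940)×3240
Column 2: 3607×0 + 22050×ρ + (z_c − 3607 − 22050)×3240
The z_c×3240 term appears on both sides and cancels. Collect the known terms of each column as K = Σ(ρt)_known − 3240 × (depth of known layers): K_1 = 99551000 − 3240×37940 = −23374600; K_2 = 0 − 3240×(3607 + 22050) = −83128680.
Balance: K_1 = K_2 + 22050×ρ, so ρ = (K_1 − K_2)/22050 = 59754100/22050 = 2710 kg/m³.

2710 kg/m³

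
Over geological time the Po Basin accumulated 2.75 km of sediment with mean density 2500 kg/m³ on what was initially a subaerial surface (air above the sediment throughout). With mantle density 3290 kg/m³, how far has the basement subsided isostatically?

Subaerial load: s = t ρ_sed / ρ_m = 2.75 km × 2500/3290 = 2.09 km.

2.09 km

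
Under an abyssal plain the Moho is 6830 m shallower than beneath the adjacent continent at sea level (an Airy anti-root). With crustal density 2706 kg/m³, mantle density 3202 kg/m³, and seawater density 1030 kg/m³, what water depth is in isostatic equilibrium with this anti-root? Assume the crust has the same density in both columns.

2020 m

Replacing a thickness d of crust by seawater at the top must be balanced by replacing crust with mantle at the base: d (ρ_c − ρ_w) = a (ρ_m − ρ_c).
d = a (ρ_m − ρ_c)/(ρ_c − ρ_w) = 6830 m × 496/1676 = 2020 m.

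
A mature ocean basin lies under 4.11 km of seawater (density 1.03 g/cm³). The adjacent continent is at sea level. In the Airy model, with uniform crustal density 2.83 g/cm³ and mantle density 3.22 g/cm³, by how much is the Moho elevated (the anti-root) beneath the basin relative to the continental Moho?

19 km

Equating mass per unit area of the two columns: replacing crust with seawater at the top is compensated by replacing crust with mantle at the base: d (ρ_c − ρ_w) = a (ρ_m − ρ_c).
a = d (ρ_c − ρ_w)/(ρ_m − ρ_c) = 4.11 km × 1.8/0.39 = 19 km.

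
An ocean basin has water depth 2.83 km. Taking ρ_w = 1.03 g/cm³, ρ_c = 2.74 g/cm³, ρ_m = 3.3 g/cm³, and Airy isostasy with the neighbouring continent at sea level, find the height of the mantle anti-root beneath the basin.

Balancing pressure at the compensation depth: replacing crust with seawater at the top is compensated by replacing crust with mantle at the base: d (ρ_c − ρ_w) = a (ρ_m − ρ_c).
a = d (ρ_c − ρ_w)/(ρ_m − ρ_c) = 2.83 km × 1.71/0.56 = 8.64 km.

8.64 km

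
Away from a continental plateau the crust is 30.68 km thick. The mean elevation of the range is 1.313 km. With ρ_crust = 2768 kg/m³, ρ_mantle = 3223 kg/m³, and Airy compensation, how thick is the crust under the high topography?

Root depth r = h ρ_c / (ρ_m − ρ_c) = 1.313 km × 2768 / 455 = 7.988 km.
Total thickness = T + h + r = 30.68 km + 1.313 km + 7.988 km = 40 km.

40 km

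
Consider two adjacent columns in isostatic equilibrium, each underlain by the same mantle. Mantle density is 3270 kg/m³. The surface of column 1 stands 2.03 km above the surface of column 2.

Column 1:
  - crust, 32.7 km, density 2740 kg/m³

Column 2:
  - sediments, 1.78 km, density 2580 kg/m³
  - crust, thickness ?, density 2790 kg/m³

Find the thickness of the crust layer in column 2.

19.7 km

Take the compensation level at the base of the deeper column (depth z_c below the surface of column 1) and equate Σ ρ_i t_i down to z_c; mantle fills any gap and the z_c terms cancel.
Column 1: 32.7×2740 + (z_c − 32.7)×3270
Column 2: 2.03×0 + 1.78×2580 + x×2790 + (z_c − 2.03 − 1.78 − x)×3270
The z_c×3270 term appears on both sides and cancels. Collect the known terms of each column as K = Σ(ρt)_known − 3270 × (depth of known layers): K_1 = 89598 − 3270×32.7 = −17331; K_2 = 4592.4 − 3270×(2.03 + 1.78) = −7866.3.
Balance: K_1 = K_2 − x×(3270 − 2790), so x = (K_2 − K_1)/(3270 − 2790) = 9464.7/480 = 19.7 km.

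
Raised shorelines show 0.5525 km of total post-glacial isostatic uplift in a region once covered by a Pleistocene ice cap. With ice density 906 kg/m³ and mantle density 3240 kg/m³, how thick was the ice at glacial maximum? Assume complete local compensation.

u = t ρ_ice/ρ_m → t = u ρ_m/ρ_ice = 0.5525 km × 3240/906 = 1.98 km.

1.98 km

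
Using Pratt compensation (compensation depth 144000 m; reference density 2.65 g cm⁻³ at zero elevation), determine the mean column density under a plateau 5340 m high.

2.56 g cm⁻³

Pratt balance: ρ_ref D = ρ (D + h).
ρ = ρ_ref D/(D + h) = 2.65 × 144000 m/(144000 m + 5340 m) = 2.56 g cm⁻³.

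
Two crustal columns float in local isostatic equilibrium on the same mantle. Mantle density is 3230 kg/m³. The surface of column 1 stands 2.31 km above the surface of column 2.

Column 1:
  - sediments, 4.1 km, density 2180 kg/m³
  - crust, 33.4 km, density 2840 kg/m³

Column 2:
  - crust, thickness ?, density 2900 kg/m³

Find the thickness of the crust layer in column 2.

Take the compensation level at the base of the deeper column (depth z_c below the surface of column 1) and equate Σ ρ_i t_i down to z_c; mantle fills any gap and the z_c terms cancel.
Column 1: 4.1×2180 + 33.4×2840 + (z_c − 37.5)×3230
Column 2: 2.31×0 + x×2900 + (z_c − 2.31 − 0 − x)×3230
The z_c×3230 term appears on both sides and cancels. Collect the known terms of each column as K = Σ(ρt)_known − 3230 × (depth of known layers): K_1 = 103794 − 3230×37.5 = −17331; K_2 = 0 − 3230×(2.31 + 0) = −7461.3.
Balance: K_1 = K_2 − x×(3230 − 2900), so x = (K_2 − K_1)/(3230 − 2900) = 9869.7/330 = 29.9 km.

29.9 km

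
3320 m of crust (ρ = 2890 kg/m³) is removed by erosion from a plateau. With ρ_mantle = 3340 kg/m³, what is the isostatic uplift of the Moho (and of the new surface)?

Unloading: uplift u = e ρ_c/ρ_m = 3320 m × 2890/3340 = 2870 m.

2870 m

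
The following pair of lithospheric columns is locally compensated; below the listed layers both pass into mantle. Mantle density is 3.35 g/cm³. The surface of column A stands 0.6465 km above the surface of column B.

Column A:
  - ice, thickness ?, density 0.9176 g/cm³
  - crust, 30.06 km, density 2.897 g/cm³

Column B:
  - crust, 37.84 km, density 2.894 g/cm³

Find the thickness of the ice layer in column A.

Take the compensation level at the base of the deeper column (depth z_c below the surface of column A) and equate Σ ρ_i t_i down to z_c; mantle fills any gap and the z_c terms cancel.
Column A: x×0.9176 + 30.06×2.897 + (z_c − 30.06 − x)×3.35
Column B: 0.6465×0 + 37.84×2.894 + (z_c − 0.6465 − 37.84)×3.35
The z_c×3.35 term appears on both sides and cancels. Collect the known terms of each column as K = Σ(ρt)_known − 3.35 × (depth of known layers): K_A = 87.08382 − 3.35×30.06 = −13.61718; K_B = 109.50896 − 3.35×(0.6465 + 37.84) = −19.420815.
Balance: K_A − x×(3.35 − 0.9176) = K_B, so x = (K_A − K_B)/(3.35 − 0.9176) = 5.80363/2.4324 = 2.39 km.

2.39 km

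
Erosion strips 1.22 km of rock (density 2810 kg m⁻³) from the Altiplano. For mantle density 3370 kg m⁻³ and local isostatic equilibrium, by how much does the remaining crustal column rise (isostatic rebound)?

Unloading: uplift u = e ρ_c/ρ_m = 1.22 km × 2810/3370 = 1.02 km.

1.02 km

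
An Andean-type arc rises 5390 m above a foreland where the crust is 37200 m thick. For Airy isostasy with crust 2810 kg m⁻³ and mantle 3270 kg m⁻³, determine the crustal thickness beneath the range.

Root depth r = h ρ_c / (ρ_m − ρ_c) = 5390 m × 2810 / 460 = 32930 m.
Total thickness = T + h + r = 37200 m + 5390 m + 32930 m = 75500 m.

75500 m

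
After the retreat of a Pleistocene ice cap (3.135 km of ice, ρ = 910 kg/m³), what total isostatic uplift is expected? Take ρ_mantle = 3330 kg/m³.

0.857 km

Removing the load lets mantle flow back in; uplift u satisfies ρ_ice t = ρ_m u.
u = t ρ_ice/ρ_m = 3.135 km × 910/3330 = 0.857 km.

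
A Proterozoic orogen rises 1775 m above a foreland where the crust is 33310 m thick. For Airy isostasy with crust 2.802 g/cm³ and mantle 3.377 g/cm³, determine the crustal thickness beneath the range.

Root depth r = h ρ_c / (ρ_m − ρ_c) = 1775 m × 2.802 / 0.575 = 8650 m.
Total thickness = T + h + r = 33310 m + 1775 m + 8650 m = 43700 m.

43700 m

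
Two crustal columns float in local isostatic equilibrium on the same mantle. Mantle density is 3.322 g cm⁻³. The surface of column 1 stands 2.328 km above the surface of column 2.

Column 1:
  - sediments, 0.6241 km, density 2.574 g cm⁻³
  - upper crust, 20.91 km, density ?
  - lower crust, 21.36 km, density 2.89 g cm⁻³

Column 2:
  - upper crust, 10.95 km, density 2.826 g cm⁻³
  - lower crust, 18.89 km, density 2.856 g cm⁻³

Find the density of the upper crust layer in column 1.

Take the compensation level at the base of the deeper column (depth z_c below the surface of column 1) and equate Σ ρ_i t_i down to z_c; mantle fills any gap and the z_c terms cancel.
Column 1: 0.6241×2.574 + 20.91×ρ + 21.36×2.89 + (z_c − 42.8941)×3.322
Column 2: 2.328×0 + 10.95×2.826 + 18.89×2.856 + (z_c − 2.328 − 29.84)×3.322
The z_c×3.322 term appears on both sides and cancels. Collect the known terms of each column as K = Σ(ρt)_known − 3.322 × (depth of known layers): K_1 = 63.3368334 − 3.322×42.8941 = −79.1573668; K_2 = 84.89454 − 3.322×(2.328 + 29.84) = −21.967556.
Balance: K_1 + 20.91×ρ = K_2, so ρ = (K_2 − K_1)/20.91 = 57.1898/20.91 = 2.74 g cm⁻³.

2.74 g cm⁻³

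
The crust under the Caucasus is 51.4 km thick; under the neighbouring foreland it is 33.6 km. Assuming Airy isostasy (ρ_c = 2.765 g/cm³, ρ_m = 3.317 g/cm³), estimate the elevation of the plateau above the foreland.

Excess crust Δ = 51.4 km − 33.6 km = 17.8 km, split between elevation h and root r with h + r = Δ.
Airy balance ρ_c h = (ρ_m − ρ_c) r gives r = h ρ_c/(ρ_m − ρ_c), so h (1 + ρ_c/(ρ_m − ρ_c)) = Δ, i.e. h = Δ (ρ_m − ρ_c)/ρ_m.
h = 17.8 km × 0.552/3.317 = 2.96 km.

2.96 km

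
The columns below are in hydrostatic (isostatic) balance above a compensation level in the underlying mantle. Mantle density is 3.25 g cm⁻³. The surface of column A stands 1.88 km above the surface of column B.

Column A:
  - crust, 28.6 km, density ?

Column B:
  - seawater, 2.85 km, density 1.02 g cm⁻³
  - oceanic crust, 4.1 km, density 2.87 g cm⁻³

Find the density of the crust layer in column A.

Take the compensation level at the base of the deeper column (depth z_c below the surface of column A) and equate Σ ρ_i t_i down to z_c; mantle fills any gap and the z_c terms cancel.
Column A: 28.6×ρ + (z_c − 28.6)×3.25
Column B: 1.88×0 + 2.85×1.02 + 4.1×2.87 + (z_c − 1.88 − 6.95)×3.25
The z_c×3.25 term appears on both sides and cancels. Collect the known terms of each column as K = Σ(ρt)_known − 3.25 × (depth of known layers): K_A = 0 − 3.25×28.6 = −92.95; K_B = 14.674 − 3.25×(1.88 + 6.95) = −14.0235.
Balance: K_A + 28.6×ρ = K_B, so ρ = (K_B − K_A)/28.6 = 78.9265/28.6 = 2.76 g cm⁻³.

2.76 g cm⁻³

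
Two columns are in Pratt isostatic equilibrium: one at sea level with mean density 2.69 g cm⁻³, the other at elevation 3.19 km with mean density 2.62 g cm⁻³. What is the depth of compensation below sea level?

119 km

ρ_ref D = ρ (D + h) → D (ρ_ref − ρ) = ρ h.
D = ρ h/(ρ_ref − ρ) = 2.62 × 3.19 km/(2.69 − 2.62) = 119 km.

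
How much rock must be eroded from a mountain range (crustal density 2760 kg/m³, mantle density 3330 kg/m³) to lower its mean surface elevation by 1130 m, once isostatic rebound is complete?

Net drop Δ = e − u = e − e ρ_c/ρ_m = e (ρ_m − ρ_c)/ρ_m.
e = Δ ρ_m/(ρ_m − ρ_c) = 1130 m × 3330/570 = 6600 m.

6600 m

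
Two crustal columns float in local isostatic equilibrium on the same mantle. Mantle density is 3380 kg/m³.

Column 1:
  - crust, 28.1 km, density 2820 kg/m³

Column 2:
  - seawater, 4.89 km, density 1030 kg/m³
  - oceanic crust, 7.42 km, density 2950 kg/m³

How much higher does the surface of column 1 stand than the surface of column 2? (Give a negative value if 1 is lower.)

0.312 km

For any compensation level in the mantle, the mantle terms cancel and isostasy reduces to e = (Σt_1 − Σt_2) − (Σ(ρt)_1 − Σ(ρt)_2) / ρ_m.
Σt_1 = 28.1 km; Σt_2 = 12.31 km; Σ(ρt)_1 = 79242; Σ(ρt)_2 = 26925.7 (in km·kg/m³).
e = (28.1 − 12.31) − (79242 − 26925.7) / 3380 = 0.312 km.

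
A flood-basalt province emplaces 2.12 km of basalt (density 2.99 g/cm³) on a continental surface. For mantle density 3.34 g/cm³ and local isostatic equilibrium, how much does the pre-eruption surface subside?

Subaerial loading: s = t ρ_load / ρ_m.
s = 2.12 km × 2.99/3.34 = 1.9 km.

1.9 km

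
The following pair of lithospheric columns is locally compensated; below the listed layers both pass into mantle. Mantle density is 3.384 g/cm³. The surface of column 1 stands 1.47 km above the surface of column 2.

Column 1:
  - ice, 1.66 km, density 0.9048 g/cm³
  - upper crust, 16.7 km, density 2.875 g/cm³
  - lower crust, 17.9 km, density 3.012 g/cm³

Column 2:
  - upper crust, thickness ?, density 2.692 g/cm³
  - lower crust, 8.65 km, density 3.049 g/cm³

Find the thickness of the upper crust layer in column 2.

16.5 km

Take the compensation level at the base of the deeper column (depth z_c below the surface of column 1) and equate Σ ρ_i t_i down to z_c; mantle fills any gap and the z_c terms cancel.
Column 1: 1.66×0.9048 + 16.7×2.875 + 17.9×3.012 + (z_c − 36.26)×3.384
Column 2: 1.47×0 + x×2.692 + 8.65×3.049 + (z_c − 1.47 − 8.65 − x)×3.384
The z_c×3.384 term appears on both sides and cancels. Collect the known terms of each column as K = Σ(ρt)_known − 3.384 × (depth of known layers): K_1 = 103.429268 − 3.384×36.26 = −19.274572; K_2 = 26.37385 − 3.384×(1.47 + 8.65) = −7.87223.
Balance: K_1 = K_2 − x×(3.384 − 2.692), so x = (K_2 − K_1)/(3.384 − 2.692) = 11.4023/0.692 = 16.5 km.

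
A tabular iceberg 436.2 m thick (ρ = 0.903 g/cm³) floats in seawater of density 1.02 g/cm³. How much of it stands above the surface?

50 m

Floating equilibrium: submerged depth d = t ρ_obj/ρ_fluid = 436.2 m × 0.903/1.02 = 386.2 m.
Freeboard = t − d = 436.2 m − 386.2 m = 50 m.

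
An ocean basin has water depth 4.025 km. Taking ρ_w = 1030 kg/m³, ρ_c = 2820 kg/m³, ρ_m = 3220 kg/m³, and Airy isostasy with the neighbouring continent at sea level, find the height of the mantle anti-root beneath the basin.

Equating mass per unit area of the two columns: replacing crust with seawater at the top is compensated by replacing crust with mantle at the base: d (ρ_c − ρ_w) = a (ρ_m − ρ_c).
a = d (ρ_c − ρ_w)/(ρ_m − ρ_c) = 4.025 km × 1790/400 = 18 km.

18 km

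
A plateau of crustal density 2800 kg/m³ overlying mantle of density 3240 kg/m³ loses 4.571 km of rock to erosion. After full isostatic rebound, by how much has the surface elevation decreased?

Rebound u = e ρ_c/ρ_m = 4.571 km × 2800/3240 = 3.95 km.
Net surface drop = e − u = 4.571 km − 3.95 km = e (ρ_m − ρ_c)/ρ_m = 0.621 km.

0.621 km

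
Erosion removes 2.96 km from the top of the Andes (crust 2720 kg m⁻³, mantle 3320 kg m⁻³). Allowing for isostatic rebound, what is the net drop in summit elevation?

Rebound u = e ρ_c/ρ_m = 2.96 km × 2720/3320 = 2.425 km.
Net surface drop = e − u = 2.96 km − 2.425 km = e (ρ_m − ρ_c)/ρ_m = 0.535 km.

0.535 km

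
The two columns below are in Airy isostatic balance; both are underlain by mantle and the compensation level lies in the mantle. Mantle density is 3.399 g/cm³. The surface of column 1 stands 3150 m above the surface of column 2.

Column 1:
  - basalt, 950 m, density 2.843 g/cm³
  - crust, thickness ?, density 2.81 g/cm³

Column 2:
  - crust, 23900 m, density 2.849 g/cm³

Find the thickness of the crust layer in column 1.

39600 m

Take the compensation level at the base of the deeper column (depth z_c below the surface of column 1) and equate Σ ρ_i t_i down to z_c; mantle fills any gap and the z_c terms cancel.
Column 1: 950×2.843 + x×2.81 + (z_c − 950 − x)×3.399
Column 2: 3150×0 + 23900×2.849 + (z_c − 3150 − 23900)×3.399
The z_c×3.399 term appears on both sides and cancels. Collect the known terms of each column as K = Σ(ρt)_known − 3.399 × (depth of known layers): K_1 = 2700.85 − 3.399×950 = −528.2; K_2 = 68091.1 − 3.399×(3150 + 23900) = −23851.85.
Balance: K_1 − x×(3.399 − 2.81) = K_2, so x = (K_1 − K_2)/(3.399 − 2.81) = 23323.7/0.589 = 39600 m.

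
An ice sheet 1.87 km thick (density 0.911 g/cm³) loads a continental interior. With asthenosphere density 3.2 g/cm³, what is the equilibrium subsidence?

0.532 km

For local isostatic compensation: the ice load ρ_ice t is balanced by mantle displaced below, ρ_m s.
s = t ρ_ice / ρ_m = 1.87 km × 0.911/3.2 = 0.532 km.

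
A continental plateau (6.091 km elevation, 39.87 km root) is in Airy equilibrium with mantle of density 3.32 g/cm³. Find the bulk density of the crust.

ρ_c h = (ρ_m − ρ_c) r → ρ_c (h + r) = ρ_m r → ρ_c = ρ_m r / (h + r).
ρ_c = 3.32 × 39.87 km / (6.091 km + 39.87 km) = 2.88 g/cm³.

2.88 g/cm³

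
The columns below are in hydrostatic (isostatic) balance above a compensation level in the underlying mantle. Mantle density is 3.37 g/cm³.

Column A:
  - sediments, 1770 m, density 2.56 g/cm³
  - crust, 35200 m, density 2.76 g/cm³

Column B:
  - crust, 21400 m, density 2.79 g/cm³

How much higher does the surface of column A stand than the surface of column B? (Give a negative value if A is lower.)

3110 m

For any compensation level in the mantle, the mantle terms cancel and isostasy reduces to e = (Σt_A − Σt_B) − (Σ(ρt)_A − Σ(ρt)_B) / ρ_m.
Σt_A = 36970 m; Σt_B = 21400 m; Σ(ρt)_A = 101683.2; Σ(ρt)_B = 59706 (in m·g/cm³).
e = (36970 − 21400) − (101683.2 − 59706) / 3.37 = 3110 m.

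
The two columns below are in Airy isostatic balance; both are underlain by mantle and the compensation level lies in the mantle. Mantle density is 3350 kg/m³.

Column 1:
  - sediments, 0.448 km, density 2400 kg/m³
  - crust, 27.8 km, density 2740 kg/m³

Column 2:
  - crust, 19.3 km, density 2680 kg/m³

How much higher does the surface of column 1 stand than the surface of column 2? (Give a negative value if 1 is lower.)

1.33 km

For any compensation level in the mantle, the mantle terms cancel and isostasy reduces to e = (Σt_1 − Σt_2) − (Σ(ρt)_1 − Σ(ρt)_2) / ρ_m.
Σt_1 = 28.248 km; Σt_2 = 19.3 km; Σ(ρt)_1 = 77247.2; Σ(ρt)_2 = 51724 (in km·kg/m³).
e = (28.248 − 19.3) − (77247.2 − 51724) / 3350 = 1.33 km.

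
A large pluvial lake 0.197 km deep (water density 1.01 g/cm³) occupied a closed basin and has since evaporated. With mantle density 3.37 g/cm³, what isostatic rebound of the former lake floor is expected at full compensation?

0.059 km

u = d ρ_w/ρ_m = 0.197 km × 1.01/3.37 = 0.059 km.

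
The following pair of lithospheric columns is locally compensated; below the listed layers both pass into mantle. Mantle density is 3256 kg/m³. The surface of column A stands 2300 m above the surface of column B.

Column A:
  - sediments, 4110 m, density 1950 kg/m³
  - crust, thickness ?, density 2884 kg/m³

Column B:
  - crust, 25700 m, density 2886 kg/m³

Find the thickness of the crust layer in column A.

31300 m

Take the compensation level at the base of the deeper column (depth z_c below the surface of column A) and equate Σ ρ_i t_i down to z_c; mantle fills any gap and the z_c terms cancel.
Column A: 4110×1950 + x×2884 + (z_c − 4110 − x)×3256
Column B: 2300×0 + 25700×2886 + (z_c − 2300 − 25700)×3256
The z_c×3256 term appears on both sides and cancels. Collect the known terms of each column as K = Σ(ρt)_known − 3256 × (depth of known layers): K_A = 8014500 − 3256×4110 = −5367660; K_B = 74170200 − 3256×(2300 + 25700) = −16997800.
Balance: K_A − x×(3256 − 2884) = K_B, so x = (K_A − K_B)/(3256 − 2884) = 11630100/372 = 31300 m.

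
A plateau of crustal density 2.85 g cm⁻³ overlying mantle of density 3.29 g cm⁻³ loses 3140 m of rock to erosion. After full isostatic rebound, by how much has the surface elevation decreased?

420 m

Rebound u = e ρ_c/ρ_m = 3140 m × 2.85/3.29 = 2720 m.
Net surface drop = e − u = 3140 m − 2720 m = e (ρ_m − ρ_c)/ρ_m = 420 m.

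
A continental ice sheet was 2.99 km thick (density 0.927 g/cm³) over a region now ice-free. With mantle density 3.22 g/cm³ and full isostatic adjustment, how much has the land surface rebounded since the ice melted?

0.861 km

Removing the load lets mantle flow back in; uplift u satisfies ρ_ice t = ρ_m u.
u = t ρ_ice/ρ_m = 2.99 km × 0.927/3.22 = 0.861 km.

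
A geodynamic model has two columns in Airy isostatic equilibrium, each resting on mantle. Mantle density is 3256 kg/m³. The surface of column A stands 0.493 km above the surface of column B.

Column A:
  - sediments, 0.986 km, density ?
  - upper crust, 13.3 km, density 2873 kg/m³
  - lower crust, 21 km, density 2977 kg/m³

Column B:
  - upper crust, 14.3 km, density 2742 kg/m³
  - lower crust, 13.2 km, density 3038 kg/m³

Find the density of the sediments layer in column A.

Take the compensation level at the base of the deeper column (depth z_c below the surface of column A) and equate Σ ρ_i t_i down to z_c; mantle fills any gap and the z_c terms cancel.
Column A: 0.986×ρ + 13.3×2873 + 21×2977 + (z_c − 35.286)×3256
Column B: 0.493×0 + 14.3×2742 + 13.2×3038 + (z_c − 0.493 − 27.5)×3256
The z_c×3256 term appears on both sides and cancels. Collect the known terms of each column as K = Σ(ρt)_known − 3256 × (depth of known layers): K_A = 100727.9 − 3256×35.286 = −14163.316; K_B = 79312.2 − 3256×(0.493 + 27.5) = −11833.008.
Balance: K_A + 0.986×ρ = K_B, so ρ = (K_B − K_A)/0.986 = 2330.31/0.986 = 2360 kg/m³.

2360 kg/m³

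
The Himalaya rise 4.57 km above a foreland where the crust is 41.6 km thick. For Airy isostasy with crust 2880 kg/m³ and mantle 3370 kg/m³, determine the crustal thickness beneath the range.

Root depth r = h ρ_c / (ρ_m − ρ_c) = 4.57 km × 2880 / 490 = 26.86 km.
Total thickness = T + h + r = 41.6 km + 4.57 km + 26.86 km = 73 km.

73 km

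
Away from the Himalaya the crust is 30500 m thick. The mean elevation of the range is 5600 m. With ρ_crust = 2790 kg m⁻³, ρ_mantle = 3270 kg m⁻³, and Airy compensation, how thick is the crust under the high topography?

Root depth r = h ρ_c / (ρ_m − ρ_c) = 5600 m × 2790 / 480 = 32550 m.
Total thickness = T + h + r = 30500 m + 5600 m + 32550 m = 68600 m.

68600 m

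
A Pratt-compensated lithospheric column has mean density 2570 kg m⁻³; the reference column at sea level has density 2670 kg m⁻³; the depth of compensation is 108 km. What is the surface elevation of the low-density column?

4.2 km

ρ_ref D = ρ (D + h) → h = D (ρ_ref − ρ)/ρ.
h = 108 km × (2670 − 2570)/2570 = 4.2 km.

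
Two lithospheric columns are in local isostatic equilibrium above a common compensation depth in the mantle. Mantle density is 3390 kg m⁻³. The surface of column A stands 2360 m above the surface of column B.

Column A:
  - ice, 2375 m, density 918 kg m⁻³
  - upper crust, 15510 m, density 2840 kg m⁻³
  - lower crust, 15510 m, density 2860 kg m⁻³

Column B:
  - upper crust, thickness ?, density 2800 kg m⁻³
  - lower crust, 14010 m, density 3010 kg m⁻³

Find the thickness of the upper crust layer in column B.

15800 m

Take the compensation level at the base of the deeper column (depth z_c below the surface of column A) and equate Σ ρ_i t_i down to z_c; mantle fills any gap and the z_c terms cancel.
Column A: 2375×918 + 15510×2840 + 15510×2860 + (z_c − 33395)×3390
Column B: 2360×0 + x×2800 + 14010×3010 + (z_c − 2360 − 14010 − x)×3390
The z_c×3390 term appears on both sides and cancels. Collect the known terms of each column as K = Σ(ρt)_known − 3390 × (depth of known layers): K_A = 90587250 − 3390×33395 = −22621800; K_B = 42170100 − 3390×(2360 + 14010) = −13324200.
Balance: K_A = K_B − x×(3390 − 2800), so x = (K_B − K_A)/(3390 − 2800) = 9297600/590 = 15800 m.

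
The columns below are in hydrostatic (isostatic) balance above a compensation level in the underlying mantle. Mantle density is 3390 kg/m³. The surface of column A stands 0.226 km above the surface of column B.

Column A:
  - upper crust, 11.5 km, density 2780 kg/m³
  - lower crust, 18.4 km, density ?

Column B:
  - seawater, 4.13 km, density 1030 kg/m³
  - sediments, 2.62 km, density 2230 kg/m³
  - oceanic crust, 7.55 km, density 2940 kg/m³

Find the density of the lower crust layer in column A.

Take the compensation level at the base of the deeper column (depth z_c below the surface of column A) and equate Σ ρ_i t_i down to z_c; mantle fills any gap and the z_c terms cancel.
Column A: 11.5×2780 + 18.4×ρ + (z_c − 29.9)×3390
Column B: 0.226×0 + 4.13×1030 + 2.62×2230 + 7.55×2940 + (z_c − 0.226 − 14.3)×3390
The z_c×3390 term appears on both sides and cancels. Collect the known terms of each column as K = Σ(ρt)_known − 3390 × (depth of known layers): K_A = 31970 − 3390×29.9 = −69391; K_B = 32293.5 − 3390×(0.226 + 14.3) = −16949.64.
Balance: K_A + 18.4×ρ = K_B, so ρ = (K_B − K_A)/18.4 = 52441.4/18.4 = 2850 kg/m³.

2850 kg/m³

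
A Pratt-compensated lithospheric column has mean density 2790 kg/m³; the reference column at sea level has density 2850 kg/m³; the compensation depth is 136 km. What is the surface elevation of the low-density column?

ρ_ref D = ρ (D + h) → h = D (ρ_ref − ρ)/ρ.
h = 136 km × (2850 − 2790)/2790 = 2.92 km.

2.92 km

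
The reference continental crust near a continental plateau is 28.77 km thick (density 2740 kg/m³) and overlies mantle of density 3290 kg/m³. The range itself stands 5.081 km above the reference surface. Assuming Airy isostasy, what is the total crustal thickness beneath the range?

Root depth r = h ρ_c / (ρ_m − ρ_c) = 5.081 km × 2740 / 550 = 25.31 km.
Total thickness = T + h + r = 28.77 km + 5.081 km + 25.31 km = 59.2 km.

59.2 km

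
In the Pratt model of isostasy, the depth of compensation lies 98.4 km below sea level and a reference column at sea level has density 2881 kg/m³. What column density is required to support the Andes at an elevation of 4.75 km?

2750 kg/m³

Pratt balance: ρ_ref D = ρ (D + h).
ρ = ρ_ref D/(D + h) = 2881 × 98.4 km/(98.4 km + 4.75 km) = 2750 kg/m³.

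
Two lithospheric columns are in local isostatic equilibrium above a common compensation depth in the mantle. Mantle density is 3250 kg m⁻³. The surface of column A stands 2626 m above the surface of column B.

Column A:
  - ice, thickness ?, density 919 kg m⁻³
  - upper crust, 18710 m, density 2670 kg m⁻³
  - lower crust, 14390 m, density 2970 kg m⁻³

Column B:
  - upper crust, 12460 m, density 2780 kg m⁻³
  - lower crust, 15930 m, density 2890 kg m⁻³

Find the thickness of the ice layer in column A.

2250 m

Take the compensation level at the base of the deeper column (depth z_c below the surface of column A) and equate Σ ρ_i t_i down to z_c; mantle fills any gap and the z_c terms cancel.
Column A: x×919 + 18710×2670 + 14390×2970 + (z_c − 33100 − x)×3250
Column B: 2626×0 + 12460×2780 + 15930×2890 + (z_c − 2626 − 28390)×3250
The z_c×3250 term appears on both sides and cancels. Collect the known terms of each column as K = Σ(ρt)_known − 3250 × (depth of known layers): K_A = 92694000 − 3250×33100 = −14881000; K_B = 80676500 − 3250×(2626 + 28390) = −20125500.
Balance: K_A − x×(3250 − 919) = K_B, so x = (K_A − K_B)/(3250 − 919) = 5244500/2331 = 2250 m.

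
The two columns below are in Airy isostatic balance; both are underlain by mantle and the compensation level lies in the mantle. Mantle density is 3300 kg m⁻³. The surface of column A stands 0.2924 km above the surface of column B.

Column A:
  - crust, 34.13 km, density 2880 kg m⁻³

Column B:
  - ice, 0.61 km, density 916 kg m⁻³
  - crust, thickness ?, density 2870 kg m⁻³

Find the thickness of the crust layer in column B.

27.7 km

Take the compensation level at the base of the deeper column (depth z_c below the surface of column A) and equate Σ ρ_i t_i down to z_c; mantle fills any gap and the z_c terms cancel.
Column A: 34.13×2880 + (z_c − 34.13)×3300
Column B: 0.2924×0 + 0.61×916 + x×2870 + (z_c − 0.2924 − 0.61 − x)×3300
The z_c×3300 term appears on both sides and cancels. Collect the known terms of each column as K = Σ(ρt)_known − 3300 × (depth of known layers): K_A = 98294.4 − 3300×34.13 = −14334.6; K_B = 558.76 − 3300×(0.2924 + 0.61) = −2419.16.
Balance: K_A = K_B − x×(3300 − 2870), so x = (K_B − K_A)/(3300 − 2870) = 11915.4/430 = 27.7 km.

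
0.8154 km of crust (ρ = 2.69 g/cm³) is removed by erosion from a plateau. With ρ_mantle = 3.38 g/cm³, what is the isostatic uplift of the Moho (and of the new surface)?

0.649 km

Unloading: uplift u = e ρ_c/ρ_m = 0.8154 km × 2.69/3.38 = 0.649 km.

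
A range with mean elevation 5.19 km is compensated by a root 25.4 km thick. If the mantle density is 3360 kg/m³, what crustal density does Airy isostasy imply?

ρ_c h = (ρ_m − ρ_c) r → ρ_c (h + r) = ρ_m r → ρ_c = ρ_m r / (h + r).
ρ_c = 3360 × 25.4 km / (5.19 km + 25.4 km) = 2790 kg/m³.

2790 kg/m³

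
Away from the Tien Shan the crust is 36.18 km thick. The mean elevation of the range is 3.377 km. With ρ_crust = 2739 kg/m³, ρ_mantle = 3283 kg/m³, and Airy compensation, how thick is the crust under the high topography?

Root depth r = h ρ_c / (ρ_m − ρ_c) = 3.377 km × 2739 / 544 = 17 km.
Total thickness = T + h + r = 36.18 km + 3.377 km + 17 km = 56.6 km.

56.6 km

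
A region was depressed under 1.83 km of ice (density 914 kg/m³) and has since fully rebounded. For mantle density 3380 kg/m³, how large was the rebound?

0.495 km

Removing the load lets mantle flow back in; uplift u satisfies ρ_ice t = ρ_m u.
u = t ρ_ice/ρ_m = 1.83 km × 914/3380 = 0.495 km.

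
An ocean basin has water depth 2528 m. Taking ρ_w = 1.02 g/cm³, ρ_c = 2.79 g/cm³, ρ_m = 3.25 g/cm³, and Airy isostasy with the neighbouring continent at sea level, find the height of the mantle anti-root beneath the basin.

9730 m

Balancing pressure at the compensation depth: replacing crust with seawater at the top is compensated by replacing crust with mantle at the base: d (ρ_c − ρ_w) = a (ρ_m − ρ_c).
a = d (ρ_c − ρ_w)/(ρ_m − ρ_c) = 2528 m × 1.77/0.46 = 9730 m.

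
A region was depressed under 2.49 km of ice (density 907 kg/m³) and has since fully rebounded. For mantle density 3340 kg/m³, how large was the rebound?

0.676 km

Removing the load lets mantle flow back in; uplift u satisfies ρ_ice t = ρ_m u.
u = t ρ_ice/ρ_m = 2.49 km × 907/3340 = 0.676 km.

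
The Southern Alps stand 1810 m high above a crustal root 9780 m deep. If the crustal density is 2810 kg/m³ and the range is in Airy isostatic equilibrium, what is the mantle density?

Airy balance: ρ_c h = (ρ_m − ρ_c) r → ρ_m = ρ_c (1 + h/r).
ρ_m = 2810 × (1 + 1810 m/9780 m) = 3330 kg/m³.

3330 kg/m³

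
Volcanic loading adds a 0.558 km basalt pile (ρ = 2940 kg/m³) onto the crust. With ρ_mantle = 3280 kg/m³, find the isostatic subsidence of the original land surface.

0.5 km

Subaerial loading: s = t ρ_load / ρ_m.
s = 0.558 km × 2940/3280 = 0.5 km.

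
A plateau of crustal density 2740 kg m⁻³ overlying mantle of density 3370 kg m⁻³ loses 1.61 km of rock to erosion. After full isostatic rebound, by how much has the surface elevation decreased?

0.301 km

Rebound u = e ρ_c/ρ_m = 1.61 km × 2740/3370 = 1.309 km.
Net surface drop = e − u = 1.61 km − 1.309 km = e (ρ_m − ρ_c)/ρ_m = 0.301 km.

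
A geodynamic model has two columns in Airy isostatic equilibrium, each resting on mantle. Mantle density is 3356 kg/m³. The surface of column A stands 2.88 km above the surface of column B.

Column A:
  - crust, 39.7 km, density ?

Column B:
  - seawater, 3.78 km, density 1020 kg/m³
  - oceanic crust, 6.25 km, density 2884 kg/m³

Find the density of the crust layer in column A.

Take the compensation level at the base of the deeper column (depth z_c below the surface of column A) and equate Σ ρ_i t_i down to z_c; mantle fills any gap and the z_c terms cancel.
Column A: 39.7×ρ + (z_c − 39.7)×3356
Column B: 2.88×0 + 3.78×1020 + 6.25×2884 + (z_c − 2.88 − 10.03)×3356
The z_c×3356 term appears on both sides and cancels. Collect the known terms of each column as K = Σ(ρt)_known − 3356 × (depth of known layers): K_A = 0 − 3356×39.7 = −133233.2; K_B = 21880.6 − 3356×(2.88 + 10.03) = −21445.36.
Balance: K_A + 39.7×ρ = K_B, so ρ = (K_B − K_A)/39.7 = 111788/39.7 = 2820 kg/m³.

2820 kg/m³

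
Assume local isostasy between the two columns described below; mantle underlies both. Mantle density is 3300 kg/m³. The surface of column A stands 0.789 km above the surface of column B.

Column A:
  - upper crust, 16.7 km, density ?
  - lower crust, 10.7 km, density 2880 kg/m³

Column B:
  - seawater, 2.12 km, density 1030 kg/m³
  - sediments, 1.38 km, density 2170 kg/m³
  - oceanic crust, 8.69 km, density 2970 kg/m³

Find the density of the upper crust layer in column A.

Take the compensation level at the base of the deeper column (depth z_c below the surface of column A) and equate Σ ρ_i t_i down to z_c; mantle fills any gap and the z_c terms cancel.
Column A: 16.7×ρ + 10.7×2880 + (z_c − 27.4)×3300
Column B: 0.789×0 + 2.12×1030 + 1.38×2170 + 8.69×2970 + (z_c − 0.789 − 12.19)×3300
The z_c×3300 term appears on both sides and cancels. Collect the known terms of each column as K = Σ(ρt)_known − 3300 × (depth of known layers): K_A = 30816 − 3300×27.4 = −59604; K_B = 30987.5 − 3300×(0.789 + 12.19) = −11843.2.
Balance: K_A + 16.7×ρ = K_B, so ρ = (K_B − K_A)/16.7 = 47760.8/16.7 = 2860 kg/m³.

2860 kg/m³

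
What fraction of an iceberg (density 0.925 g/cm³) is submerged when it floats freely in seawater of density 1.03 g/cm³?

Submerged fraction = ρ_obj/ρ_fluid = 0.925/1.03 = 89.8%.

89.8%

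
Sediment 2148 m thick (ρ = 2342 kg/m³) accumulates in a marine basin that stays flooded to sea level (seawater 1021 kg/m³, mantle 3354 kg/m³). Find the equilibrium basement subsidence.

Submarine loading: the sediment displaces seawater, and the subsidence is in turn flooded, so s (ρ_m − ρ_w) = t (ρ_sed − ρ_w).
s = 2148 m × (2342 − 1021) / (3354 − 1021) = 1220 m.

1220 m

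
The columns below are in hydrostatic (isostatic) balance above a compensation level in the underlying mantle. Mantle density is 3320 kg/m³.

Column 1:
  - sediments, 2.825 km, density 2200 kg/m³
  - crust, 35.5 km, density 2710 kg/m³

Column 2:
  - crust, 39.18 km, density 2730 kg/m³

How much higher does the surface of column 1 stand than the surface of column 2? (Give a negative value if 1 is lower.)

For any compensation level in the mantle, the mantle terms cancel and isostasy reduces to e = (Σt_1 − Σt_2) − (Σ(ρt)_1 − Σ(ρt)_2) / ρ_m.
Σt_1 = 38.325 km; Σt_2 = 39.18 km; Σ(ρt)_1 = 102420; Σ(ρt)_2 = 106961.4 (in km·kg/m³).
e = (38.325 − 39.18) − (102420 − 106961.4) / 3320 = 0.513 km.

0.513 km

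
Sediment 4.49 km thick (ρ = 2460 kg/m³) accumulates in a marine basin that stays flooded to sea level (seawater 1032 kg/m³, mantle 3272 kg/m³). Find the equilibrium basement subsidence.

2.86 km

Submarine loading: the sediment displaces seawater, and the subsidence is in turn flooded, so s (ρ_m − ρ_w) = t (ρ_sed − ρ_w).
s = 4.49 km × (2460 − 1032) / (3272 − 1032) = 2.86 km.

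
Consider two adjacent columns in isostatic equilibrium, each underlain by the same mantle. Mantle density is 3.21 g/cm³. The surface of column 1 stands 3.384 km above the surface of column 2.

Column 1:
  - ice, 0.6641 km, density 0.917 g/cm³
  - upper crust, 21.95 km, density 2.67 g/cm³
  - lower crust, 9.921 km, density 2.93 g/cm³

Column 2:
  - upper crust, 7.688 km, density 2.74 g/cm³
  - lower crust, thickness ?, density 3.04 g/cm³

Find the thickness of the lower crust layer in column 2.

Take the compensation level at the base of the deeper column (depth z_c below the surface of column 1) and equate Σ ρ_i t_i down to z_c; mantle fills any gap and the z_c terms cancel.
Column 1: 0.6641×0.917 + 21.95×2.67 + 9.921×2.93 + (z_c − 32.5351)×3.21
Column 2: 3.384×0 + 7.688×2.74 + x×3.04 + (z_c − 3.384 − 7.688 − x)×3.21
The z_c×3.21 term appears on both sides and cancels. Collect the known terms of each column as K = Σ(ρt)_known − 3.21 × (depth of known layers): K_1 = 88.2840097 − 3.21×32.5351 = −16.1536613; K_2 = 21.06512 − 3.21×(3.384 + 7.688) = −14.476.
Balance: K_1 = K_2 − x×(3.21 − 3.04), so x = (K_2 − K_1)/(3.21 − 3.04) = 1.67766/0.17 = 9.87 km.

9.87 km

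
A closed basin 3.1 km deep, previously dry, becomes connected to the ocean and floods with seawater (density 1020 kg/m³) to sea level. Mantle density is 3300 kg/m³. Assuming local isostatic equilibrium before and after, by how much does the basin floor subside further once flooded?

1.39 km

After flooding the water column is d + s deep. Its weight must equal the weight of mantle displaced by the extra subsidence s: (d + s) ρ_w = s ρ_m.
s = d ρ_w / (ρ_m − ρ_w) = 3.1 km × 1020/(3300 − 1020) = 1.39 km.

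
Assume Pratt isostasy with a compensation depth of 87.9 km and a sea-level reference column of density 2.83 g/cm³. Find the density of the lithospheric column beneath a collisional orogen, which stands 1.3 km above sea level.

2.79 g/cm³

Pratt balance: ρ_ref D = ρ (D + h).
ρ = ρ_ref D/(D + h) = 2.83 × 87.9 km/(87.9 km + 1.3 km) = 2.79 g/cm³.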